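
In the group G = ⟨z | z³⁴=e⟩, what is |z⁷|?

Compute successive powers until reaching e:
  (z⁷)¹ = z⁷, (z⁷)² = z¹⁴, (z⁷)³ = z²¹, (z⁷)⁴ = z²⁸, (z⁷)⁵ = z, (z⁷)⁶ = z⁸, (z⁷)⁷ = z¹⁵, (z⁷)⁸ = z²², (z⁷)⁹ = z²⁹, (z⁷)¹⁰ = z², (z⁷)¹¹ = z⁹, (z⁷)¹² = z¹⁶, (z⁷)¹³ = z²³, (z⁷)¹⁴ = z³⁰, (z⁷)¹⁵ = z³, (z⁷)¹⁶ = z¹⁰, (z⁷)¹⁷ = z¹⁷, (z⁷)¹⁸ = z²⁴, (z⁷)¹⁹ = z³¹, (z⁷)²⁰ = z⁴, (z⁷)²¹ = z¹¹, (z⁷)²² = z¹⁸, (z⁷)²³ = z²⁵, (z⁷)²⁴ = z³², (z⁷)²⁵ = z⁵, (z⁷)²⁶ = z¹², (z⁷)²⁷ = z¹⁹, (z⁷)²⁸ = z²⁶, (z⁷)²⁹ = z³³, (z⁷)³⁰ = z⁶, (z⁷)³¹ = z¹³, (z⁷)³² = z²⁰, (z⁷)³³ = z²⁷, (z⁷)³⁴ = e.
The smallest positive k with (z⁷)ᵏ = e is 34.

Answer: 34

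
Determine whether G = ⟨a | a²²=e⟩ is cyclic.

|G| = 22. The element a has order 22 (its powers give 22 distinct elements), so ⟨a⟩ = G and G is cyclic.

Answer: Yes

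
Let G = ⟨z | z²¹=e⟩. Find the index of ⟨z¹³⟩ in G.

First find ord(z¹³) by computing successive powers:
  (z¹³)¹ = z¹³, (z¹³)² = z⁵, (z¹³)³ = z¹⁸, (z¹³)⁴ = z¹⁰, (z¹³)⁵ = z², (z¹³)⁶ = z¹⁵, (z¹³)⁷ = z⁷, (z¹³)⁸ = z²⁰, (z¹³)⁹ = z¹², (z¹³)¹⁰ = z⁴, (z¹³)¹¹ = z¹⁷, (z¹³)¹² = z⁹, (z¹³)¹³ = z, (z¹³)¹⁴ = z¹⁴, (z¹³)¹⁵ = z⁶, (z¹³)¹⁶ = z¹⁹, (z¹³)¹⁷ = z¹¹, (z¹³)¹⁸ = z³, (z¹³)¹⁹ = z¹⁶, (z¹³)²⁰ = z⁸, (z¹³)²¹ = e.
So |⟨z¹³⟩| = ord(z¹³) = 21. With |G| = 21, by Lagrange [G : ⟨z¹³⟩] = 21/21 = 1.

Answer: 1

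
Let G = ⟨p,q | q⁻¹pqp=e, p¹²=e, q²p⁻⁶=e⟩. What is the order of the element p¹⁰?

Compute successive powers until reaching e:
  (p¹⁰)¹ = p¹⁰, (p¹⁰)² = p⁸, (p¹⁰)³ = p⁶, (p¹⁰)⁴ = p⁴, (p¹⁰)⁵ = p², (p¹⁰)⁶ = e.
The smallest positive k with (p¹⁰)ᵏ = e is 6.

Answer: 6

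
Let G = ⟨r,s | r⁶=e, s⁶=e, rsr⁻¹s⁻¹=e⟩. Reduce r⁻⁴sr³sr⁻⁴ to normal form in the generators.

Multiply left to right, reducing at each step:
  (r²) · s = r²s
  (r²s) · r³ = r⁵s
  (r⁵s) · s = r⁵s²
  (r⁵s²) · r⁻⁴ = rs²

Answer: rs²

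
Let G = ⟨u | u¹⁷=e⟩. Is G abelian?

G has a single generator, so G is cyclic and hence abelian.

Answer: Yes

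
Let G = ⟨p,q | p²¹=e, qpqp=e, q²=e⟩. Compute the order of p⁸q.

Compute successive powers until reaching e:
  (p⁸q)¹ = p⁸q, (p⁸q)² = e.
The smallest positive k with (p⁸q)ᵏ = e is 2.

Answer: 2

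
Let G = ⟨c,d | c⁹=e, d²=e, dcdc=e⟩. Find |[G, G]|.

G' = [G, G] is generated by all commutators. The generator-pair commutators are: [c, d] = c².
The subgroup they normally generate is {e, c, c², c³, c⁴, c⁵, c⁶, c⁷, c⁸}, of order 9.
Check: |G/G'| = 18/9 = 2 is the order of the abelianisation.

Answer: 9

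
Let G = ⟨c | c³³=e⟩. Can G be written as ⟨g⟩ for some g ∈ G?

|G| = 33. The element c has order 33 (its powers give 33 distinct elements), so ⟨c⟩ = G and G is cyclic.

Answer: Yes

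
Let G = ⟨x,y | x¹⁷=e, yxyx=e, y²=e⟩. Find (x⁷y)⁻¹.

The order of (x⁷y) is 2 (smallest k with (x⁷y)ᵏ = e), so (x⁷y)⁻¹ = (x⁷y)¹ = x⁷y.
Check: (x⁷y) · (x⁷y) → (x⁷y) · x⁷ = y;   y · y = e, giving e as required.

Answer: x⁷y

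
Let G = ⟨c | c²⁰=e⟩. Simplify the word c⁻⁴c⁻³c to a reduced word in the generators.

Multiply left to right, reducing at each step:
  (c¹⁶) · c⁻³ = c¹³
  (c¹³) · c = c¹⁴

Answer: c¹⁴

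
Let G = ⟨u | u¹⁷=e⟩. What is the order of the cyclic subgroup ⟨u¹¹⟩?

|⟨u¹¹⟩| equals the order of u¹¹. Compute successive powers until reaching e:
  (u¹¹)¹ = u¹¹, (u¹¹)² = u⁵, (u¹¹)³ = u¹⁶, (u¹¹)⁴ = u¹⁰, (u¹¹)⁵ = u⁴, (u¹¹)⁶ = u¹⁵, (u¹¹)⁷ = u⁹, (u¹¹)⁸ = u³, (u¹¹)⁹ = u¹⁴, (u¹¹)¹⁰ = u⁸, (u¹¹)¹¹ = u², (u¹¹)¹² = u¹³, (u¹¹)¹³ = u⁷, (u¹¹)¹⁴ = u, (u¹¹)¹⁵ = u¹², (u¹¹)¹⁶ = u⁶, (u¹¹)¹⁷ = e.
The smallest positive k with (u¹¹)ᵏ = e is 17, so |⟨u¹¹⟩| = 17.

Answer: 17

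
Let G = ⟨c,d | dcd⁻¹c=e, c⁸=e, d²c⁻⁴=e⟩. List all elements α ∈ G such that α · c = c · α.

⟨c⟩ ⊆ C_G(c) since powers of c commute with c; so |C_G(c)| ≥ |⟨c⟩| = 8.
By orbit–stabilizer, |C_G(c)| = |G| / |conj. class of c| = 16 / 2 = 8.
The 8 elements commuting with c are {e, c, c², c³, c⁴, c⁵, c⁶, c⁷}.

Answer: {e, c, c², c³, c⁴, c⁵, c⁶, c⁷}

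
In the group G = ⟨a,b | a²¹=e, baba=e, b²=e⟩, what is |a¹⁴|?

Compute successive powers until reaching e:
  (a¹⁴)¹ = a¹⁴, (a¹⁴)² = a⁷, (a¹⁴)³ = e.
The smallest positive k with (a¹⁴)ᵏ = e is 3.

Answer: 3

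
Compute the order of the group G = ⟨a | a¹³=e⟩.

G is generated by a single element, so G is cyclic. The relator gives a¹³ = e and no smaller power is forced to be e, so the 13 powers {a, e, a², a³, a⁴, a⁵, a⁶, a⁷, a⁸, a⁹, a¹², a¹¹, a¹⁰} are distinct. Hence |G| = 13.

Answer: 13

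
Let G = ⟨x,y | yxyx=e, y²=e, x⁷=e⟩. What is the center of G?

An element z ∈ Z(G) iff z commutes with every generator.
For example e is central: e·x = x = x·e; e·y = y = y·e.
Whereas x ∉ Z(G) since x·y = xy ≠ x⁶y = y·x.
Checking each of the 14 elements this way gives Z(G) = {e}, of order 1.

Answer: {e}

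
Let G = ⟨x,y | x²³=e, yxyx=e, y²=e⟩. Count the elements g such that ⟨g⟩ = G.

⟨g⟩ = G would require ord(g) = |G| = 46, but the maximum element order in G is 23 < 46. So G is not cyclic and no single element generates it: the count is 0.

Answer: 0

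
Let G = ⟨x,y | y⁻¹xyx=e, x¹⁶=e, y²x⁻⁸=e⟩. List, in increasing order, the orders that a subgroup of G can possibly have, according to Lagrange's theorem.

|G| = 32 = 2⁵. By Lagrange's theorem the order of any subgroup divides 32; the divisors of 32 are 1, 2, 4, 8, 16, 32.

Answer: 1, 2, 4, 8, 16, 32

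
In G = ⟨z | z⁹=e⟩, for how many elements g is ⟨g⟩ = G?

G is cyclic of order 9. An element generates G iff its order is 9, and a cyclic group of order 9 has exactly φ(9) = 6 such elements.

Answer: 6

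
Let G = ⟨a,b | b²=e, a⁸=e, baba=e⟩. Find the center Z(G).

An element z ∈ Z(G) iff z commutes with every generator.
For example a⁴ is central: (a⁴)·a = a⁵ = a·(a⁴); (a⁴)·b = a⁴b = b·(a⁴).
Whereas a ∉ Z(G) since a·b = ab ≠ a⁷b = b·a.
Checking each of the 16 elements this way gives Z(G) = {e, a⁴}, of order 2.

Answer: {e, a⁴}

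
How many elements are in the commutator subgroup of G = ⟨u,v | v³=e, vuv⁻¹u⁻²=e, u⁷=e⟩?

G' = [G, G] is generated by all commutators. The generator-pair commutators are: [u, v] = u⁶.
The subgroup they normally generate is {e, u, u², u³, u⁴, u⁵, u⁶}, of order 7.
Check: |G/G'| = 21/7 = 3 is the order of the abelianisation.

Answer: 7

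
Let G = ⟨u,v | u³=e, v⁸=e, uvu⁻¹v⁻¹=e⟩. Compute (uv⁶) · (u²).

Compute (uv⁶) · (u²) by multiplying left to right and reducing via the relations at each step:
  (uv⁶) · u² = v⁶

Answer: v⁶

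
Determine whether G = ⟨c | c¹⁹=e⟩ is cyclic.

|G| = 19. The element c has order 19 (its powers give 19 distinct elements), so ⟨c⟩ = G and G is cyclic.

Answer: Yes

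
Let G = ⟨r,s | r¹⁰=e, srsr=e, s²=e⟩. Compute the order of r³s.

Compute successive powers until reaching e:
  (r³s)¹ = r³s, (r³s)² = e.
The smallest positive k with (r³s)ᵏ = e is 2.

Answer: 2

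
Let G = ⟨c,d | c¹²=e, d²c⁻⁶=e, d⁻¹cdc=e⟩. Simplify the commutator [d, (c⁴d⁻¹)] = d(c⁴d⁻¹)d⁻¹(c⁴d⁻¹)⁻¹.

[d, (c⁴d⁻¹)] = d·(c⁴d⁻¹)·d⁻¹·(c⁴d⁻¹)⁻¹.
  d · (c⁴d⁻¹) = c⁸
  (c⁸) · (d⁻¹) = c²d
  (c²d) · (c⁴d) = c⁴

Answer: c⁴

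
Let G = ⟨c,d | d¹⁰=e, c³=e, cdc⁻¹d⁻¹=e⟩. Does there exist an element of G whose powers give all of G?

|G| = 30. The element cd has order 30 (its powers give 30 distinct elements), so ⟨cd⟩ = G and G is cyclic.

Answer: Yes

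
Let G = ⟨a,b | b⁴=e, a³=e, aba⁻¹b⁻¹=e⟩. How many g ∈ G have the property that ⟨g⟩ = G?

G is cyclic of order 12. An element generates G iff its order is 12, and a cyclic group of order 12 has exactly φ(12) = 4 such elements.

Answer: 4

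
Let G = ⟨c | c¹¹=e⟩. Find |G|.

G is generated by a single element, so G is cyclic. The relator gives c¹¹ = e and no smaller power is forced to be e, so the 11 powers {c, e, c², c³, c⁴, c⁵, c⁶, c⁷, c⁸, c⁹, c¹⁰} are distinct. Hence |G| = 11.

Answer: 11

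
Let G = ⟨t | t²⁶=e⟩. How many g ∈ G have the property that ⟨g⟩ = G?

G is cyclic of order 26. An element generates G iff its order is 26, and a cyclic group of order 26 has exactly φ(26) = 12 such elements.

Answer: 12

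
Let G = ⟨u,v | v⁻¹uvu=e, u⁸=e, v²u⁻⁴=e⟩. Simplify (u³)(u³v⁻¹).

Compute (u³) · (u³v⁻¹) by multiplying left to right and reducing via the relations at each step:
  (u³) · u³ = u⁶
  (u⁶) · v⁻¹ = u²v

Answer: u²v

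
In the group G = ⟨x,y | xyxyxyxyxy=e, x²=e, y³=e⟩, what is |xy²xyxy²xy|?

Compute successive powers until reaching e:
  (xy²xyxy²xy)¹ = xy²xyxy²xy, (xy²xyxy²xy)² = y²xyx, (xy²xyxy²xy)³ = xy²xy, (xy²xyxy²xy)⁴ = y²xyxy²xyx, (xy²xyxy²xy)⁵ = e.
The smallest positive k with (xy²xyxy²xy)ᵏ = e is 5.

Answer: 5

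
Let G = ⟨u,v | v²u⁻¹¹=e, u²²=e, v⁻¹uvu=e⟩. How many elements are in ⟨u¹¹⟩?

|⟨u¹¹⟩| equals the order of u¹¹. Compute successive powers until reaching e:
  (u¹¹)¹ = u¹¹, (u¹¹)² = e.
The smallest positive k with (u¹¹)ᵏ = e is 2, so |⟨u¹¹⟩| = 2.

Answer: 2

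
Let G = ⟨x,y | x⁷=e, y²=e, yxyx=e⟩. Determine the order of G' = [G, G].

G' = [G, G] is generated by all commutators. The generator-pair commutators are: [x, y] = x².
The subgroup they normally generate is {e, x, x², x³, x⁴, x⁵, x⁶}, of order 7.
Check: |G/G'| = 14/7 = 2 is the order of the abelianisation.

Answer: 7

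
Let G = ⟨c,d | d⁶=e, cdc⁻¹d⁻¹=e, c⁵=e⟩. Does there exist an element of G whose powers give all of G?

|G| = 30. The element cd has order 30 (its powers give 30 distinct elements), so ⟨cd⟩ = G and G is cyclic.

Answer: Yes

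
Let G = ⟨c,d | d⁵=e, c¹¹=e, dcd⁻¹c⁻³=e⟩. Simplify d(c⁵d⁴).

Compute d · (c⁵d⁴) by multiplying left to right and reducing via the relations at each step:
  d · c⁵ = c⁴d
  (c⁴d) · d⁴ = c⁴

Answer: c⁴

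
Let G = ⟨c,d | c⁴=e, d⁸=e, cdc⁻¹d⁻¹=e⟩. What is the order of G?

Enumerate words in the generators, reducing via the relations: the distinct elements are
  {c, d, e, cd, c², c³, d², d³, d⁴, d⁵, d⁶, d⁷, cd², cd³, cd⁴, cd⁵, cd⁶, cd⁷, c²d, c³d, c²d², c²d³, c²d⁴, c²d⁵, c²d⁶, c²d⁷, c³d², c³d³, c³d⁴, c³d⁵, c³d⁶, c³d⁷}.
No further products give new elements, so |G| = 32.

Answer: 32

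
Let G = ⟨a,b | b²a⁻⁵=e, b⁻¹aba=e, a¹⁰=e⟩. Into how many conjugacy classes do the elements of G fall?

The conjugacy classes (representative and size) are:
  [e] (size 1), [a] (size 2), [a⁸] (size 2), [a⁷] (size 2), [a⁴] (size 2), [a⁵] (size 1), [a⁴b] (size 5), [a²b⁻¹] (size 5).
Class equation: 1 + 2 + 2 + 2 + 2 + 1 + 5 + 5 = 20 = |G|. So G has 8 conjugacy classes.

Answer: 8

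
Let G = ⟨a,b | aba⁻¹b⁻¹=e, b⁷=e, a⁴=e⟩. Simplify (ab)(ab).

Compute (ab) · (ab) by multiplying left to right and reducing via the relations at each step:
  (ab) · a = a²b
  (a²b) · b = a²b²

Answer: a²b²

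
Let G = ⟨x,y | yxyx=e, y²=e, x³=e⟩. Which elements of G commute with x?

⟨x⟩ ⊆ C_G(x) since powers of x commute with x; so |C_G(x)| ≥ |⟨x⟩| = 3.
By orbit–stabilizer, |C_G(x)| = |G| / |conj. class of x| = 6 / 2 = 3.
The 3 elements commuting with x are {e, x, x²}.

Answer: {e, x, x²}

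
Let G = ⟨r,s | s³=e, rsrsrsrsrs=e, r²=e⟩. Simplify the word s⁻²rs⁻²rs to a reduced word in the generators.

Multiply left to right, reducing at each step:
  s · r = sr
  (sr) · s⁻² = srs
  (srs) · r = srsr
  (srsr) · s = rs²rs²r

Answer: rs²rs²r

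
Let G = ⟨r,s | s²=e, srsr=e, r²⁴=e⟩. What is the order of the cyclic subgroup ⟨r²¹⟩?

|⟨r²¹⟩| equals the order of r²¹. Compute successive powers until reaching e:
  (r²¹)¹ = r²¹, (r²¹)² = r¹⁸, (r²¹)³ = r¹⁵, (r²¹)⁴ = r¹², (r²¹)⁵ = r⁹, (r²¹)⁶ = r⁶, (r²¹)⁷ = r³, (r²¹)⁸ = e.
The smallest positive k with (r²¹)ᵏ = e is 8, so |⟨r²¹⟩| = 8.

Answer: 8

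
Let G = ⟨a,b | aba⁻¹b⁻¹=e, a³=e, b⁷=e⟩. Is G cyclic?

|G| = 21. The element ab has order 21 (its powers give 21 distinct elements), so ⟨ab⟩ = G and G is cyclic.

Answer: Yes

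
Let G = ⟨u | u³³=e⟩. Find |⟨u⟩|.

|⟨u⟩| equals the order of u. Compute successive powers until reaching e:
  u¹ = u, u² = u², u³ = u³, u⁴ = u⁴, u⁵ = u⁵, u⁶ = u⁶, u⁷ = u⁷, u⁸ = u⁸, u⁹ = u⁹, u¹⁰ = u¹⁰, u¹¹ = u¹¹, u¹² = u¹², u¹³ = u¹³, u¹⁴ = u¹⁴, u¹⁵ = u¹⁵, u¹⁶ = u¹⁶, u¹⁷ = u¹⁷, u¹⁸ = u¹⁸, u¹⁹ = u¹⁹, u²⁰ = u²⁰, u²¹ = u²¹, u²² = u²², u²³ = u²³, u²⁴ = u²⁴, u²⁵ = u²⁵, u²⁶ = u²⁶, u²⁷ = u²⁷, u²⁸ = u²⁸, u²⁹ = u²⁹, u³⁰ = u³⁰, u³¹ = u³¹, u³² = u³², u³³ = e.
The smallest positive k with uᵏ = e is 33, so |⟨u⟩| = 33.

Answer: 33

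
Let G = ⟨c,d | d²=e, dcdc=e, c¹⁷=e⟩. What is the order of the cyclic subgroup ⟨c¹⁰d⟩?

|⟨c¹⁰d⟩| equals the order of c¹⁰d. Compute successive powers until reaching e:
  (c¹⁰d)¹ = c¹⁰d, (c¹⁰d)² = e.
The smallest positive k with (c¹⁰d)ᵏ = e is 2, so |⟨c¹⁰d⟩| = 2.

Answer: 2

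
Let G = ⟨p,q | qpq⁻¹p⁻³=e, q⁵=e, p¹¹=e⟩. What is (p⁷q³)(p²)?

Compute (p⁷q³) · (p²) by multiplying left to right and reducing via the relations at each step:
  (p⁷q³) · p² = p⁶q³

Answer: p⁶q³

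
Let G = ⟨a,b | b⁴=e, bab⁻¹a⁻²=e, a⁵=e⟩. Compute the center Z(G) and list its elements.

An element z ∈ Z(G) iff z commutes with every generator.
For example e is central: e·a = a = a·e; e·b = b = b·e.
Whereas a ∉ Z(G) since a·b = ab ≠ a²b = b·a.
Checking each of the 20 elements this way gives Z(G) = {e}, of order 1.

Answer: {e}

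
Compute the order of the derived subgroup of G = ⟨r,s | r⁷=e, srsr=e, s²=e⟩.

G' = [G, G] is generated by all commutators. The generator-pair commutators are: [r, s] = r².
The subgroup they normally generate is {e, r, r², r³, r⁴, r⁵, r⁶}, of order 7.
Check: |G/G'| = 14/7 = 2 is the order of the abelianisation.

Answer: 7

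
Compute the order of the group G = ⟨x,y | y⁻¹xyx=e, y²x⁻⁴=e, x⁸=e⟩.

Enumerate words in the generators, reducing via the relations: the distinct elements are
  {e, x, y, xy, x², x³, x⁴, x⁵, x⁶, x⁷, x²y, x³y, y⁻¹, xy⁻¹, x²y⁻¹, x³y⁻¹}.
No further products give new elements, so |G| = 16.

Answer: 16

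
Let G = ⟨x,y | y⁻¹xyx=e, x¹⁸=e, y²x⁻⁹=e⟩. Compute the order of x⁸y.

Compute successive powers until reaching e:
  (x⁸y)¹ = x⁸y, (x⁸y)² = x⁹, (x⁸y)³ = x⁸y⁻¹, (x⁸y)⁴ = e.
The smallest positive k with (x⁸y)ᵏ = e is 4.

Answer: 4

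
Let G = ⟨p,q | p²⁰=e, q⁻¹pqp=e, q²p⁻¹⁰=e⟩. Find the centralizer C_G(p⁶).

⟨p⁶⟩ ⊆ C_G(p⁶) since powers of p⁶ commute with p⁶; so |C_G(p⁶)| ≥ |⟨p⁶⟩| = 10.
By orbit–stabilizer, |C_G(p⁶)| = |G| / |conj. class of p⁶| = 40 / 2 = 20.
The 20 elements commuting with p⁶ are {e, p, p², p³, p⁴, p⁵, p⁶, p⁷, p⁸, p⁹, p¹⁰, p¹¹, p¹², p¹³, p¹⁴, p¹⁵, p¹⁶, p¹⁷, p¹⁸, p¹⁹}.

Answer: {e, p, p², p³, p⁴, p⁵, p⁶, p⁷, p⁸, p⁹, p¹⁰, p¹¹, p¹², p¹³, p¹⁴, p¹⁵, p¹⁶, p¹⁷, p¹⁸, p¹⁹}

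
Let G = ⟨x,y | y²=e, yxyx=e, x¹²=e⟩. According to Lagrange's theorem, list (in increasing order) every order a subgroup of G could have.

|G| = 24 = 2³ · 3. By Lagrange's theorem the order of any subgroup divides 24; the divisors of 24 are 1, 2, 3, 4, 6, 8, 12, 24.

Answer: 1, 2, 3, 4, 6, 8, 12, 24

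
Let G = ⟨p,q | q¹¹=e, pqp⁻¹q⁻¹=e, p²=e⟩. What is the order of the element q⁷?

Compute successive powers until reaching e:
  (q⁷)¹ = q⁷, (q⁷)² = q³, (q⁷)³ = q¹⁰, (q⁷)⁴ = q⁶, (q⁷)⁵ = q², (q⁷)⁶ = q⁹, (q⁷)⁷ = q⁵, (q⁷)⁸ = q, (q⁷)⁹ = q⁸, (q⁷)¹⁰ = q⁴, (q⁷)¹¹ = e.
The smallest positive k with (q⁷)ᵏ = e is 11.

Answer: 11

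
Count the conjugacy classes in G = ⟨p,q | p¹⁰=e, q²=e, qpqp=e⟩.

The conjugacy classes (representative and size) are:
  [e] (size 1), [p] (size 2), [p²] (size 2), [p³] (size 2), [p⁴] (size 2), [p⁵] (size 1), [p²q] (size 5), [p³q] (size 5).
Class equation: 1 + 2 + 2 + 2 + 2 + 1 + 5 + 5 = 20 = |G|. So G has 8 conjugacy classes.

Answer: 8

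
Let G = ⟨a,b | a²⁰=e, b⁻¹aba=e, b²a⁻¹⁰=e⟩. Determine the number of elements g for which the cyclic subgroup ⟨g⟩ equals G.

⟨g⟩ = G would require ord(g) = |G| = 40, but the maximum element order in G is 20 < 40. So G is not cyclic and no single element generates it: the count is 0.

Answer: 0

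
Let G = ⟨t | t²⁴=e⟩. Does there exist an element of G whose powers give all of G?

|G| = 24. The element t has order 24 (its powers give 24 distinct elements), so ⟨t⟩ = G and G is cyclic.

Answer: Yes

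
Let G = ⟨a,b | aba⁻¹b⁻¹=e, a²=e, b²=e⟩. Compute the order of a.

Compute successive powers until reaching e:
  a¹ = a, a² = e.
The smallest positive k with aᵏ = e is 2.

Answer: 2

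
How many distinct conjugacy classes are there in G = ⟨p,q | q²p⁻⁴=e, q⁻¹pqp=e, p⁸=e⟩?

The conjugacy classes (representative and size) are:
  [e] (size 1), [p⁷] (size 2), [p⁶] (size 2), [p³] (size 2), [p⁴] (size 1), [p²q⁻¹] (size 4), [p³q⁻¹] (size 4).
Class equation: 1 + 2 + 2 + 2 + 1 + 4 + 4 = 16 = |G|. So G has 7 conjugacy classes.

Answer: 7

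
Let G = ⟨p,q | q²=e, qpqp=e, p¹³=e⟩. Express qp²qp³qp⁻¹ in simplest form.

Multiply left to right, reducing at each step:
  q · p² = p¹¹q
  (p¹¹q) · q = p¹¹
  (p¹¹) · p³ = p
  p · q = pq
  (pq) · p⁻¹ = p²q

Answer: p²q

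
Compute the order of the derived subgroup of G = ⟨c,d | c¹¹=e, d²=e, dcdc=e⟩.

G' = [G, G] is generated by all commutators. The generator-pair commutators are: [c, d] = c².
The subgroup they normally generate is {e, c, c², c³, c⁴, c⁵, c⁶, c⁷, c⁸, c⁹, c¹⁰}, of order 11.
Check: |G/G'| = 22/11 = 2 is the order of the abelianisation.

Answer: 11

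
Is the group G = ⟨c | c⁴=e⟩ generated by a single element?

|G| = 4. The element c has order 4 (its powers give 4 distinct elements), so ⟨c⟩ = G and G is cyclic.

Answer: Yes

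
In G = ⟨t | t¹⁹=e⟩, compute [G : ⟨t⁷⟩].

First find ord(t⁷) by computing successive powers:
  (t⁷)¹ = t⁷, (t⁷)² = t¹⁴, (t⁷)³ = t², (t⁷)⁴ = t⁹, (t⁷)⁵ = t¹⁶, (t⁷)⁶ = t⁴, (t⁷)⁷ = t¹¹, (t⁷)⁸ = t¹⁸, (t⁷)⁹ = t⁶, (t⁷)¹⁰ = t¹³, (t⁷)¹¹ = t, (t⁷)¹² = t⁸, (t⁷)¹³ = t¹⁵, (t⁷)¹⁴ = t³, (t⁷)¹⁵ = t¹⁰, (t⁷)¹⁶ = t¹⁷, (t⁷)¹⁷ = t⁵, (t⁷)¹⁸ = t¹², (t⁷)¹⁹ = e.
So |⟨t⁷⟩| = ord(t⁷) = 19. With |G| = 19, by Lagrange [G : ⟨t⁷⟩] = 19/19 = 1.

Answer: 1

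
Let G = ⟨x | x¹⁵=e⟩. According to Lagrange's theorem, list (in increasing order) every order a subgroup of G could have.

|G| = 15 = 3 · 5. By Lagrange's theorem the order of any subgroup divides 15; the divisors of 15 are 1, 3, 5, 15.

Answer: 1, 3, 5, 15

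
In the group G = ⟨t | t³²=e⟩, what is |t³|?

Compute successive powers until reaching e:
  (t³)¹ = t³, (t³)² = t⁶, (t³)³ = t⁹, (t³)⁴ = t¹², (t³)⁵ = t¹⁵, (t³)⁶ = t¹⁸, (t³)⁷ = t²¹, (t³)⁸ = t²⁴, (t³)⁹ = t²⁷, (t³)¹⁰ = t³⁰, (t³)¹¹ = t, (t³)¹² = t⁴, (t³)¹³ = t⁷, (t³)¹⁴ = t¹⁰, (t³)¹⁵ = t¹³, (t³)¹⁶ = t¹⁶, (t³)¹⁷ = t¹⁹, (t³)¹⁸ = t²², (t³)¹⁹ = t²⁵, (t³)²⁰ = t²⁸, (t³)²¹ = t³¹, (t³)²² = t², (t³)²³ = t⁵, (t³)²⁴ = t⁸, (t³)²⁵ = t¹¹, (t³)²⁶ = t¹⁴, (t³)²⁷ = t¹⁷, (t³)²⁸ = t²⁰, (t³)²⁹ = t²³, (t³)³⁰ = t²⁶, (t³)³¹ = t²⁹, (t³)³² = e.
The smallest positive k with (t³)ᵏ = e is 32.

Answer: 32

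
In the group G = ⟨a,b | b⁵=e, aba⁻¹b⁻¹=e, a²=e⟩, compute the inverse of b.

The order of b is 5 (smallest k with bᵏ = e), so b⁻¹ = b⁴ = b⁴.
Check: b · (b⁴) → b · b⁴ = e, giving e as required.

Answer: b⁴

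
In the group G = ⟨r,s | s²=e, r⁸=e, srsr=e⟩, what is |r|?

Compute successive powers until reaching e:
  r¹ = r, r² = r², r³ = r³, r⁴ = r⁴, r⁵ = r⁵, r⁶ = r⁶, r⁷ = r⁷, r⁸ = e.
The smallest positive k with rᵏ = e is 8.

Answer: 8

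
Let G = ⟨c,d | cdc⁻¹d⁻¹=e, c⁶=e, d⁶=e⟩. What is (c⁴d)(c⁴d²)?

Compute (c⁴d) · (c⁴d²) by multiplying left to right and reducing via the relations at each step:
  (c⁴d) · c⁴ = c²d
  (c²d) · d² = c²d³

Answer: c²d³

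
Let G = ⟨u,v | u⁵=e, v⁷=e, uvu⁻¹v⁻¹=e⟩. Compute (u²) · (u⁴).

Compute (u²) · (u⁴) by multiplying left to right and reducing via the relations at each step:
  (u²) · u⁴ = u

Answer: u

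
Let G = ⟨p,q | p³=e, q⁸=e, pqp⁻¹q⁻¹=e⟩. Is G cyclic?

|G| = 24. The element pq has order 24 (its powers give 24 distinct elements), so ⟨pq⟩ = G and G is cyclic.

Answer: Yes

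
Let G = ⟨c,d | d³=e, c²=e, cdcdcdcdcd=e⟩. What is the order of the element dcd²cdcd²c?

Compute successive powers until reaching e:
  (dcd²cdcd²c)¹ = dcd²cdcd²c, (dcd²cdcd²c)² = cdcd², (dcd²cdcd²c)³ = dcd²c, (dcd²cdcd²c)⁴ = cdcd²cdcd², (dcd²cdcd²c)⁵ = e.
The smallest positive k with (dcd²cdcd²c)ᵏ = e is 5.

Answer: 5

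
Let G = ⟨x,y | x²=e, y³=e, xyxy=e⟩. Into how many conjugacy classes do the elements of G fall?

The conjugacy classes (representative and size) are:
  [e] (size 1), [xy²] (size 3), [y²] (size 2).
Class equation: 1 + 3 + 2 = 6 = |G|. So G has 3 conjugacy classes.

Answer: 3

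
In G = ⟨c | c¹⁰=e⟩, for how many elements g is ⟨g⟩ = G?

G is cyclic of order 10. An element generates G iff its order is 10, and a cyclic group of order 10 has exactly φ(10) = 4 such elements.

Answer: 4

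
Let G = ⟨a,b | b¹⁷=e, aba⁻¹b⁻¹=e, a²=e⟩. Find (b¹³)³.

Compute successive powers of (b¹³), reducing at each step:
  (b¹³)²: (b¹³) · b¹³ = b⁹
  (b¹³)³: (b⁹) · b¹³ = b⁵

Answer: b⁵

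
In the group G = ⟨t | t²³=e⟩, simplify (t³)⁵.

Compute successive powers of (t³), reducing at each step:
  (t³)²: (t³) · t³ = t⁶
  (t³)³: (t⁶) · t³ = t⁹
  (t³)⁴: (t⁹) · t³ = t¹²
  (t³)⁵: (t¹²) · t³ = t¹⁵

Answer: t¹⁵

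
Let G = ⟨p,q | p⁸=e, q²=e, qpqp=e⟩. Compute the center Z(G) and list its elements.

An element z ∈ Z(G) iff z commutes with every generator.
For example p⁴ is central: (p⁴)·p = p⁵ = p·(p⁴); (p⁴)·q = p⁴q = q·(p⁴).
Whereas p ∉ Z(G) since p·q = pq ≠ p⁷q = q·p.
Checking each of the 16 elements this way gives Z(G) = {e, p⁴}, of order 2.

Answer: {e, p⁴}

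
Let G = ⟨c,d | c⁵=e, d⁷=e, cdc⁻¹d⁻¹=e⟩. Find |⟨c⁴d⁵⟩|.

|⟨c⁴d⁵⟩| equals the order of c⁴d⁵. Compute successive powers until reaching e:
  (c⁴d⁵)¹ = c⁴d⁵, (c⁴d⁵)² = c³d³, (c⁴d⁵)³ = c²d, (c⁴d⁵)⁴ = cd⁶, (c⁴d⁵)⁵ = d⁴, (c⁴d⁵)⁶ = c⁴d², (c⁴d⁵)⁷ = c³, (c⁴d⁵)⁸ = c²d⁵, (c⁴d⁵)⁹ = cd³, (c⁴d⁵)¹⁰ = d, (c⁴d⁵)¹¹ = c⁴d⁶, (c⁴d⁵)¹² = c³d⁴, (c⁴d⁵)¹³ = c²d², (c⁴d⁵)¹⁴ = c, (c⁴d⁵)¹⁵ = d⁵, (c⁴d⁵)¹⁶ = c⁴d³, (c⁴d⁵)¹⁷ = c³d, (c⁴d⁵)¹⁸ = c²d⁶, (c⁴d⁵)¹⁹ = cd⁴, (c⁴d⁵)²⁰ = d², (c⁴d⁵)²¹ = c⁴, (c⁴d⁵)²² = c³d⁵, (c⁴d⁵)²³ = c²d³, (c⁴d⁵)²⁴ = cd, (c⁴d⁵)²⁵ = d⁶, (c⁴d⁵)²⁶ = c⁴d⁴, (c⁴d⁵)²⁷ = c³d², (c⁴d⁵)²⁸ = c², (c⁴d⁵)²⁹ = cd⁵, (c⁴d⁵)³⁰ = d³, (c⁴d⁵)³¹ = c⁴d, (c⁴d⁵)³² = c³d⁶, (c⁴d⁵)³³ = c²d⁴, (c⁴d⁵)³⁴ = cd², (c⁴d⁵)³⁵ = e.
The smallest positive k with (c⁴d⁵)ᵏ = e is 35, so |⟨c⁴d⁵⟩| = 35.

Answer: 35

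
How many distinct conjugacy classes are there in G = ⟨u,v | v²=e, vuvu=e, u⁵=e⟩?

The conjugacy classes (representative and size) are:
  [e] (size 1), [u] (size 2), [u²] (size 2), [v] (size 5).
Class equation: 1 + 2 + 2 + 5 = 10 = |G|. So G has 4 conjugacy classes.

Answer: 4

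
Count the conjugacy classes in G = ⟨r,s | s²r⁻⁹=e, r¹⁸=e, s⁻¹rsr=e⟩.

The conjugacy classes (representative and size) are:
  [e] (size 1), [r¹⁷] (size 2), [r¹⁶] (size 2), [r³] (size 2), [r¹⁴] (size 2), [r¹³] (size 2), [r¹²] (size 2), [r¹¹] (size 2), [r¹⁰] (size 2), [r⁹] (size 1), [r⁸s] (size 9), [rs] (size 9).
Class equation: 1 + 2 + 2 + 2 + 2 + 2 + 2 + 2 + 2 + 1 + 9 + 9 = 36 = |G|. So G has 12 conjugacy classes.

Answer: 12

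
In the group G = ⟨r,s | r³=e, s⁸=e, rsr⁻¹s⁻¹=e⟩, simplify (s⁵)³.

Compute successive powers of (s⁵), reducing at each step:
  (s⁵)²: (s⁵) · s⁵ = s²
  (s⁵)³: (s²) · s⁵ = s⁷

Answer: s⁷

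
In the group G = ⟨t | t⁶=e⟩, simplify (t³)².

Compute successive powers of (t³), reducing at each step:
  (t³)²: (t³) · t³ = e

Answer: e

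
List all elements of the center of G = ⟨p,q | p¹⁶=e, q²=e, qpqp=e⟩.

An element z ∈ Z(G) iff z commutes with every generator.
For example p⁸ is central: (p⁸)·p = p⁹ = p·(p⁸); (p⁸)·q = p⁸q = q·(p⁸).
Whereas p ∉ Z(G) since p·q = pq ≠ p¹⁵q = q·p.
Checking each of the 32 elements this way gives Z(G) = {e, p⁸}, of order 2.

Answer: {e, p⁸}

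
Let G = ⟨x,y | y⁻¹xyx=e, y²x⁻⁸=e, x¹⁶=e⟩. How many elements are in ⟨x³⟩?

|⟨x³⟩| equals the order of x³. Compute successive powers until reaching e:
  (x³)¹ = x³, (x³)² = x⁶, (x³)³ = x⁹, (x³)⁴ = x¹², (x³)⁵ = x¹⁵, (x³)⁶ = x², (x³)⁷ = x⁵, (x³)⁸ = x⁸, (x³)⁹ = x¹¹, (x³)¹⁰ = x¹⁴, (x³)¹¹ = x, (x³)¹² = x⁴, (x³)¹³ = x⁷, (x³)¹⁴ = x¹⁰, (x³)¹⁵ = x¹³, (x³)¹⁶ = e.
The smallest positive k with (x³)ᵏ = e is 16, so |⟨x³⟩| = 16.

Answer: 16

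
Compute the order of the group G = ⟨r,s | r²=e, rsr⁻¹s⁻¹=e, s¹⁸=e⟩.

Enumerate words in the generators, reducing via the relations: the distinct elements are
  {e, r, s, rs, s², s³, s⁴, s⁵, s⁶, s⁷, s⁸, s⁹, rs², rs³, rs⁴, rs⁵, rs⁶, rs⁷, rs⁸, rs⁹, s¹², s¹³, s¹¹, s¹⁰, s¹⁴, s¹⁵, s¹⁶, s¹⁷, rs¹², rs¹³, rs¹¹, rs¹⁰, rs¹⁴, rs¹⁵, rs¹⁶, rs¹⁷}.
No further products give new elements, so |G| = 36.

Answer: 36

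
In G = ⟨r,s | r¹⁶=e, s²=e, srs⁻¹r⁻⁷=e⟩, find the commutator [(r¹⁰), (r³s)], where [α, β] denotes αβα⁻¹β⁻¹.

[(r¹⁰), (r³s)] = (r¹⁰)·(r³s)·(r¹⁰)⁻¹·(r³s)⁻¹.
  (r¹⁰) · (r³s) = r¹³s
  (r¹³s) · (r⁶) = r⁷s
  (r⁷s) · (r¹¹s) = r⁴

Answer: r⁴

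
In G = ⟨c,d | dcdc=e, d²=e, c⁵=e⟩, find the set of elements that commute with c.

⟨c⟩ ⊆ C_G(c) since powers of c commute with c; so |C_G(c)| ≥ |⟨c⟩| = 5.
By orbit–stabilizer, |C_G(c)| = |G| / |conj. class of c| = 10 / 2 = 5.
The 5 elements commuting with c are {e, c, c², c³, c⁴}.

Answer: {e, c, c², c³, c⁴}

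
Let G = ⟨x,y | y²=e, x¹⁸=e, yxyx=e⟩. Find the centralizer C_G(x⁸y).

⟨x⁸y⟩ ⊆ C_G(x⁸y) since powers of x⁸y commute with x⁸y; so |C_G(x⁸y)| ≥ |⟨x⁸y⟩| = 2.
By orbit–stabilizer, |C_G(x⁸y)| = |G| / |conj. class of x⁸y| = 36 / 9 = 4.
The 4 elements commuting with x⁸y are {e, x⁹, x¹⁷y, x⁸y}.

Answer: {e, x⁹, x¹⁷y, x⁸y}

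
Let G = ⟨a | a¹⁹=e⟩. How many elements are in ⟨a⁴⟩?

|⟨a⁴⟩| equals the order of a⁴. Compute successive powers until reaching e:
  (a⁴)¹ = a⁴, (a⁴)² = a⁸, (a⁴)³ = a¹², (a⁴)⁴ = a¹⁶, (a⁴)⁵ = a, (a⁴)⁶ = a⁵, (a⁴)⁷ = a⁹, (a⁴)⁸ = a¹³, (a⁴)⁹ = a¹⁷, (a⁴)¹⁰ = a², (a⁴)¹¹ = a⁶, (a⁴)¹² = a¹⁰, (a⁴)¹³ = a¹⁴, (a⁴)¹⁴ = a¹⁸, (a⁴)¹⁵ = a³, (a⁴)¹⁶ = a⁷, (a⁴)¹⁷ = a¹¹, (a⁴)¹⁸ = a¹⁵, (a⁴)¹⁹ = e.
The smallest positive k with (a⁴)ᵏ = e is 19, so |⟨a⁴⟩| = 19.

Answer: 19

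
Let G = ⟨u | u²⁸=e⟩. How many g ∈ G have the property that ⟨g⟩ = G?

G is cyclic of order 28. An element generates G iff its order is 28, and a cyclic group of order 28 has exactly φ(28) = 12 such elements.

Answer: 12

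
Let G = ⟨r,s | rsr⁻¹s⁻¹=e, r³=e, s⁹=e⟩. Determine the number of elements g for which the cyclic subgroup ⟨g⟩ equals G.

⟨g⟩ = G would require ord(g) = |G| = 27, but the maximum element order in G is 9 < 27. So G is not cyclic and no single element generates it: the count is 0.

Answer: 0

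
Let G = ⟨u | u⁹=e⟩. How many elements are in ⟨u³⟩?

|⟨u³⟩| equals the order of u³. Compute successive powers until reaching e:
  (u³)¹ = u³, (u³)² = u⁶, (u³)³ = e.
The smallest positive k with (u³)ᵏ = e is 3, so |⟨u³⟩| = 3.

Answer: 3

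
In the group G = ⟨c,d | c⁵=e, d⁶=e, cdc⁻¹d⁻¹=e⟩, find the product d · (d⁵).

Compute d · (d⁵) by multiplying left to right and reducing via the relations at each step:
  d · d⁵ = e

Answer: e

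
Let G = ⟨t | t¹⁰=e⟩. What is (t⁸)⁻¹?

The order of (t⁸) is 5 (smallest k with (t⁸)ᵏ = e), so (t⁸)⁻¹ = (t⁸)⁴ = t².
Check: (t⁸) · (t²) → (t⁸) · t² = e, giving e as required.

Answer: t²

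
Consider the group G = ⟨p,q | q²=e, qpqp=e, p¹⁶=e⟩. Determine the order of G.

Enumerate words in the generators, reducing via the relations: the distinct elements are
  {e, p, q, pq, p², p³, p⁴, p⁵, p⁶, p⁷, p⁸, p⁹, p²q, p³q, p¹², p¹³, p¹¹, p¹⁰, p¹⁴, p¹⁵, p⁴q, p⁵q, p⁶q, p⁷q, p⁸q, p⁹q, p¹²q, p¹³q, p¹¹q, p¹⁰q, p¹⁴q, p¹⁵q}.
No further products give new elements, so |G| = 32.

Answer: 32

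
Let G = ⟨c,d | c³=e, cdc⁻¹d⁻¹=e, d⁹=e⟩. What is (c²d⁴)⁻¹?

The order of (c²d⁴) is 9 (smallest k with (c²d⁴)ᵏ = e), so (c²d⁴)⁻¹ = (c²d⁴)⁸ = cd⁵.
Check: (c²d⁴) · (cd⁵) → (c²d⁴) · c = d⁴;   (d⁴) · d⁵ = e, giving e as required.

Answer: cd⁵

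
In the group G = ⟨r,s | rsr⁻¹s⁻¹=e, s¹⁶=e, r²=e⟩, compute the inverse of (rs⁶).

The order of (rs⁶) is 8 (smallest k with (rs⁶)ᵏ = e), so (rs⁶)⁻¹ = (rs⁶)⁷ = rs¹⁰.
Check: (rs⁶) · (rs¹⁰) → (rs⁶) · r = s⁶;   (s⁶) · s¹⁰ = e, giving e as required.

Answer: rs¹⁰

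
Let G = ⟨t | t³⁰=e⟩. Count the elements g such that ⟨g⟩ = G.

G is cyclic of order 30. An element generates G iff its order is 30, and a cyclic group of order 30 has exactly φ(30) = 8 such elements.

Answer: 8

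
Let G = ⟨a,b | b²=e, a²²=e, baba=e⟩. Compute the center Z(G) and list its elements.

An element z ∈ Z(G) iff z commutes with every generator.
For example a¹¹ is central: (a¹¹)·a = a¹² = a·(a¹¹); (a¹¹)·b = a¹¹b = b·(a¹¹).
Whereas a ∉ Z(G) since a·b = ab ≠ a²¹b = b·a.
Checking each of the 44 elements this way gives Z(G) = {e, a¹¹}, of order 2.

Answer: {e, a¹¹}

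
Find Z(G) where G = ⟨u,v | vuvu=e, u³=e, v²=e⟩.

An element z ∈ Z(G) iff z commutes with every generator.
For example e is central: e·u = u = u·e; e·v = v = v·e.
Whereas u ∉ Z(G) since u·v = uv ≠ u²v = v·u.
Checking each of the 6 elements this way gives Z(G) = {e}, of order 1.

Answer: {e}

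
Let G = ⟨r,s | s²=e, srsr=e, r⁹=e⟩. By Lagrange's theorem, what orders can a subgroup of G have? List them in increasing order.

|G| = 18 = 2 · 3². By Lagrange's theorem the order of any subgroup divides 18; the divisors of 18 are 1, 2, 3, 6, 9, 18.

Answer: 1, 2, 3, 6, 9, 18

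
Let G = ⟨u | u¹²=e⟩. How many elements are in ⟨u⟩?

|⟨u⟩| equals the order of u. Compute successive powers until reaching e:
  u¹ = u, u² = u², u³ = u³, u⁴ = u⁴, u⁵ = u⁵, u⁶ = u⁶, u⁷ = u⁷, u⁸ = u⁸, u⁹ = u⁹, u¹⁰ = u¹⁰, u¹¹ = u¹¹, u¹² = e.
The smallest positive k with uᵏ = e is 12, so |⟨u⟩| = 12.

Answer: 12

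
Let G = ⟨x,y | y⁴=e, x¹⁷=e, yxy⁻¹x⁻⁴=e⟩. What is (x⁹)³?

Compute successive powers of (x⁹), reducing at each step:
  (x⁹)²: (x⁹) · x⁹ = x
  (x⁹)³: x · x⁹ = x¹⁰

Answer: x¹⁰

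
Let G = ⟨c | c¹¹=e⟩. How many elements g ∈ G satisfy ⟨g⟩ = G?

G is cyclic of order 11. An element generates G iff its order is 11, and a cyclic group of order 11 has exactly φ(11) = 10 such elements.

Answer: 10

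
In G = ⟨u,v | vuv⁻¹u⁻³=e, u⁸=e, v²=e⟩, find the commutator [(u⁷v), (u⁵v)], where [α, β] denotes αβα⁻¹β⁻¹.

[(u⁷v), (u⁵v)] = (u⁷v)·(u⁵v)·(u⁷v)⁻¹·(u⁵v)⁻¹.
  (u⁷v) · (u⁵v) = u⁶
  (u⁶) · (u³v) = uv
  (uv) · (uv) = u⁴

Answer: u⁴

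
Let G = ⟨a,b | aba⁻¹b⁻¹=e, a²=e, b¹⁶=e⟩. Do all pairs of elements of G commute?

Each pair of generators commutes: a·b = ab = b·a. Since the generators pairwise commute, every element of G commutes with every other, so G is abelian.

Answer: Yes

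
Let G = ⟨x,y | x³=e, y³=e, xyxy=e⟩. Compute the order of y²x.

Compute successive powers until reaching e:
  (y²x)¹ = y²x, (y²x)² = x²y, (y²x)³ = e.
The smallest positive k with (y²x)ᵏ = e is 3.

Answer: 3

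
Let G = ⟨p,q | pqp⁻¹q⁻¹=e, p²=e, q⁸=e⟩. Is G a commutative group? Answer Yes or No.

Each pair of generators commutes: p·q = pq = q·p. Since the generators pairwise commute, every element of G commutes with every other, so G is abelian.

Answer: Yes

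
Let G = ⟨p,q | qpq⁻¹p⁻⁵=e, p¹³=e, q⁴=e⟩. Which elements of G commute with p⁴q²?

⟨p⁴q²⟩ ⊆ C_G(p⁴q²) since powers of p⁴q² commute with p⁴q²; so |C_G(p⁴q²)| ≥ |⟨p⁴q²⟩| = 2.
By orbit–stabilizer, |C_G(p⁴q²)| = |G| / |conj. class of p⁴q²| = 52 / 13 = 4.
The 4 elements commuting with p⁴q² are {e, p⁵q, p⁴q², p¹²q³}.

Answer: {e, p⁵q, p⁴q², p¹²q³}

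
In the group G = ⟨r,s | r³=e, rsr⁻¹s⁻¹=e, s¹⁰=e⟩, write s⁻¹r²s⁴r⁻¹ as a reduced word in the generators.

Multiply left to right, reducing at each step:
  (s⁹) · r² = r²s⁹
  (r²s⁹) · s⁴ = r²s³
  (r²s³) · r⁻¹ = rs³

Answer: rs³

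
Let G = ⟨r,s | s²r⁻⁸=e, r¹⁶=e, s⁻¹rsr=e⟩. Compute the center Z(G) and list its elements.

An element z ∈ Z(G) iff z commutes with every generator.
For example r⁸ is central: (r⁸)·r = r⁹ = r·(r⁸); (r⁸)·s = s⁻¹ = s·(r⁸).
Whereas r ∉ Z(G) since r·s = rs ≠ r⁷s⁻¹ = s·r.
Checking each of the 32 elements this way gives Z(G) = {e, r⁸}, of order 2.

Answer: {e, r⁸}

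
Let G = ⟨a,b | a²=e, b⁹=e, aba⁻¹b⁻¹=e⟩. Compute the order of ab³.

Compute successive powers until reaching e:
  (ab³)¹ = ab³, (ab³)² = b⁶, (ab³)³ = a, (ab³)⁴ = b³, (ab³)⁵ = ab⁶, (ab³)⁶ = e.
The smallest positive k with (ab³)ᵏ = e is 6.

Answer: 6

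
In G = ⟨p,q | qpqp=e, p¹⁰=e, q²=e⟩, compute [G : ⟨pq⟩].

First find ord(pq) by computing successive powers:
  (pq)¹ = pq, (pq)² = e.
So |⟨pq⟩| = ord(pq) = 2. With |G| = 20, by Lagrange [G : ⟨pq⟩] = 20/2 = 10.

Answer: 10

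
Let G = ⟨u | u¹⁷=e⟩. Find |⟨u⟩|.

|⟨u⟩| equals the order of u. Compute successive powers until reaching e:
  u¹ = u, u² = u², u³ = u³, u⁴ = u⁴, u⁵ = u⁵, u⁶ = u⁶, u⁷ = u⁷, u⁸ = u⁸, u⁹ = u⁹, u¹⁰ = u¹⁰, u¹¹ = u¹¹, u¹² = u¹², u¹³ = u¹³, u¹⁴ = u¹⁴, u¹⁵ = u¹⁵, u¹⁶ = u¹⁶, u¹⁷ = e.
The smallest positive k with uᵏ = e is 17, so |⟨u⟩| = 17.

Answer: 17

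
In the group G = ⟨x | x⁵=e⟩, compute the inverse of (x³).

The order of (x³) is 5 (smallest k with (x³)ᵏ = e), so (x³)⁻¹ = (x³)⁴ = x².
Check: (x³) · (x²) → (x³) · x² = e, giving e as required.

Answer: x²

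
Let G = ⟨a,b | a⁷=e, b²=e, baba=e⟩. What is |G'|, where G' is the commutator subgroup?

G' = [G, G] is generated by all commutators. The generator-pair commutators are: [a, b] = a².
The subgroup they normally generate is {e, a, a², a³, a⁴, a⁵, a⁶}, of order 7.
Check: |G/G'| = 14/7 = 2 is the order of the abelianisation.

Answer: 7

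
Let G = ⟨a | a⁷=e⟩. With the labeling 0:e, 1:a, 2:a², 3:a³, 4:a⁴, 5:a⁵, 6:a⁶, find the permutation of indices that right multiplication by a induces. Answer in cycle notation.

(0 1 2 3 4 5 6)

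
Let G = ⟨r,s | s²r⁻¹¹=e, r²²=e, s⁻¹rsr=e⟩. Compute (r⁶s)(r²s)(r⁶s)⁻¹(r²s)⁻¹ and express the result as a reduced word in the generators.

[(r⁶s), (r²s)] = (r⁶s)·(r²s)·(r⁶s)⁻¹·(r²s)⁻¹.
  (r⁶s) · (r²s) = r¹⁵
  (r¹⁵) · (r⁶s⁻¹) = r¹⁰s
  (r¹⁰s) · (r²s⁻¹) = r⁸

Answer: r⁸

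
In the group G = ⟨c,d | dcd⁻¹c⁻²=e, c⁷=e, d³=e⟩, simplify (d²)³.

Compute successive powers of (d²), reducing at each step:
  (d²)²: (d²) · d² = d
  (d²)³: d · d² = e

Answer: e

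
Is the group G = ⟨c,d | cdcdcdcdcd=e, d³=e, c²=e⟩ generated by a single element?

Every cyclic group is abelian. But c·d = cd while d·c = dc, so c·d ≠ d·c and G is not abelian. Hence G is not cyclic.

Answer: No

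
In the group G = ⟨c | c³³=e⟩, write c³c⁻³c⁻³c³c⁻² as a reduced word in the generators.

Multiply left to right, reducing at each step:
  (c³) · c⁻³ = e
  e · c⁻³ = c³⁰
  (c³⁰) · c³ = e
  e · c⁻² = c³¹

Answer: c³¹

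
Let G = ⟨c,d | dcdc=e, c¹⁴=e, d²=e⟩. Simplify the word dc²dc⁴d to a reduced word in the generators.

Multiply left to right, reducing at each step:
  d · c² = c¹²d
  (c¹²d) · d = c¹²
  (c¹²) · c⁴ = c²
  (c²) · d = c²d

Answer: c²d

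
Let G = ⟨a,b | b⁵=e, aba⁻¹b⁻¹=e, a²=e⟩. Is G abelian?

Each pair of generators commutes: a·b = ab = b·a. Since the generators pairwise commute, every element of G commutes with every other, so G is abelian.

Answer: Yes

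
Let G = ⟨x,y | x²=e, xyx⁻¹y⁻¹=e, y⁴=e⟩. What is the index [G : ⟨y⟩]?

First find ord(y) by computing successive powers:
  y¹ = y, y² = y², y³ = y³, y⁴ = e.
So |⟨y⟩| = ord(y) = 4. With |G| = 8, by Lagrange [G : ⟨y⟩] = 8/4 = 2.

Answer: 2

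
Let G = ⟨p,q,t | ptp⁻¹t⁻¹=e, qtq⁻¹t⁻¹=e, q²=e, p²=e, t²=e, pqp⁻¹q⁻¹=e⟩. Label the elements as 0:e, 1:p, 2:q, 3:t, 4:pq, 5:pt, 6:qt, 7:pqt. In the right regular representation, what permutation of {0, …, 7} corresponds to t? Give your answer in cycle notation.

(0 3)(1 5)(2 6)(4 7)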